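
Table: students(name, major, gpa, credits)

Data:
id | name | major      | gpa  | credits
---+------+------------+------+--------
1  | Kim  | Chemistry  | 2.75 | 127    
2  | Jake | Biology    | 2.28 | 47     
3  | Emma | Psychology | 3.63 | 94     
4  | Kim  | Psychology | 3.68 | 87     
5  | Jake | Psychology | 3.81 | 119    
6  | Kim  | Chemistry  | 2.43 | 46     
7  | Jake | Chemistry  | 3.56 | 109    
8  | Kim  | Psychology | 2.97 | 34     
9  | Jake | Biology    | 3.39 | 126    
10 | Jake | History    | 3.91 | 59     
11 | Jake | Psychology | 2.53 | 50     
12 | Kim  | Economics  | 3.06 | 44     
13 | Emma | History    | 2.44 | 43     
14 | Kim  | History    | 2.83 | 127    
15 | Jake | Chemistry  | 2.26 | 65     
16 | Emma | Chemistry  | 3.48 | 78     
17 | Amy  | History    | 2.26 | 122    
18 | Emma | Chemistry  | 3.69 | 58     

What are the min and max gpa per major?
SELECT major, MIN(gpa), MAX(gpa)
FROM students
GROUP BY major

Result:
  Biology: min=2.28, max=3.39
  Chemistry: min=2.26, max=3.69
  Economics: min=3.06, max=3.06
  History: min=2.26, max=3.91
  Psychology: min=2.53, max=3.81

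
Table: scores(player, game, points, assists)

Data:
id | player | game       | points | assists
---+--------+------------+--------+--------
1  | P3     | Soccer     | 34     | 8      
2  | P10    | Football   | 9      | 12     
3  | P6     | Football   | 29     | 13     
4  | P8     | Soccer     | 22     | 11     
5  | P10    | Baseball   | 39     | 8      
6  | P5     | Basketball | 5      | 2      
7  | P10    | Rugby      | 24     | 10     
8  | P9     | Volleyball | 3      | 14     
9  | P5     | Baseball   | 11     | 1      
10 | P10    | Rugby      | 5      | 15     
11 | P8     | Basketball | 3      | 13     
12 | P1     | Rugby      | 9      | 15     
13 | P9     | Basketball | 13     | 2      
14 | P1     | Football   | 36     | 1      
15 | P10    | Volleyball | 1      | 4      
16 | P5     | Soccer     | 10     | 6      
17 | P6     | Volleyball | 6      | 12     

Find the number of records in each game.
SELECT game, COUNT(*) as count
FROM scores
GROUP BY game

Result:
  Baseball: 2
  Basketball: 3
  Football: 3
  Rugby: 3
  Soccer: 3
  Volleyball: 3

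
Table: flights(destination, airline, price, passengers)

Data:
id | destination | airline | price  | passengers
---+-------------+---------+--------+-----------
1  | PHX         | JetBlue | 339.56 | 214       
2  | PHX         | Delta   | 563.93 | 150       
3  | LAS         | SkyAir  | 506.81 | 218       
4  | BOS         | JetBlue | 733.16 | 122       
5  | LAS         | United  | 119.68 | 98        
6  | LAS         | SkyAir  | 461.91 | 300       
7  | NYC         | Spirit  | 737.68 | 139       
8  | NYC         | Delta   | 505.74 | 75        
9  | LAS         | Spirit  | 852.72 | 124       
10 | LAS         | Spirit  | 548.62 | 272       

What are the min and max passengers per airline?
SELECT airline, MIN(passengers), MAX(passengers)
FROM flights
GROUP BY airline

Result:
  Delta: min=75, max=150
  JetBlue: min=122, max=214
  SkyAir: min=218, max=300
  Spirit: min=124, max=272
  United: min=98, max=98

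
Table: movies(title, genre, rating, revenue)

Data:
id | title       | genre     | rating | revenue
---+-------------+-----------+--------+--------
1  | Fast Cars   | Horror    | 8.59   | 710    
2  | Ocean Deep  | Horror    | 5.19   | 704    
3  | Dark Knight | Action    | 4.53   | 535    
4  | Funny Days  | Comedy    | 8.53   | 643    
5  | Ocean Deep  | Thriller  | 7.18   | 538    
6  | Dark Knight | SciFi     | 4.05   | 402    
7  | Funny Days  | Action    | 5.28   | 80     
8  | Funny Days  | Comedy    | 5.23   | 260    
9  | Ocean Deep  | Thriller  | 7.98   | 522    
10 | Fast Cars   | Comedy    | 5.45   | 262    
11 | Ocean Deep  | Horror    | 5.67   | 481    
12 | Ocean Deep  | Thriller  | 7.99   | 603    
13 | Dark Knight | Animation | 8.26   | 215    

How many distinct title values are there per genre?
SELECT genre, COUNT(DISTINCT title)
FROM movies
GROUP BY genre

Result:
  Action: 2 distinct
  Animation: 1 distinct
  Comedy: 2 distinct
  Horror: 2 distinct
  SciFi: 1 distinct
  Thriller: 1 distinct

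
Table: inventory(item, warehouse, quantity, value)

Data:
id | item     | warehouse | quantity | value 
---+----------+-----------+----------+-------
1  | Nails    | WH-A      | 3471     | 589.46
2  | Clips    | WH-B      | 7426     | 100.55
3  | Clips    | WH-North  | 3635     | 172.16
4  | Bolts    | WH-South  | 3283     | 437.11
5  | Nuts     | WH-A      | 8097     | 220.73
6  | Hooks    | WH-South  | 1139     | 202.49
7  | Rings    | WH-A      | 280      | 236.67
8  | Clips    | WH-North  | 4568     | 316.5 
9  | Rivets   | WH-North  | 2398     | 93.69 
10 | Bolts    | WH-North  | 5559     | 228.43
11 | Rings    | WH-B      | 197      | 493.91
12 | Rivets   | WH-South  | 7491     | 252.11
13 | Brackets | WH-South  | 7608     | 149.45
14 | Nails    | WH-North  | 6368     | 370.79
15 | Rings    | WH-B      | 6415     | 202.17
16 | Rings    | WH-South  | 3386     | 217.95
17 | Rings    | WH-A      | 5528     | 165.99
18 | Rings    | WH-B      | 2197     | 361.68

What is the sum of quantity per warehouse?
SELECT warehouse, SUM(quantity) as result
FROM inventory
GROUP BY warehouse

Result:
  WH-A: 17376
  WH-B: 16235
  WH-North: 22528
  WH-South: 22907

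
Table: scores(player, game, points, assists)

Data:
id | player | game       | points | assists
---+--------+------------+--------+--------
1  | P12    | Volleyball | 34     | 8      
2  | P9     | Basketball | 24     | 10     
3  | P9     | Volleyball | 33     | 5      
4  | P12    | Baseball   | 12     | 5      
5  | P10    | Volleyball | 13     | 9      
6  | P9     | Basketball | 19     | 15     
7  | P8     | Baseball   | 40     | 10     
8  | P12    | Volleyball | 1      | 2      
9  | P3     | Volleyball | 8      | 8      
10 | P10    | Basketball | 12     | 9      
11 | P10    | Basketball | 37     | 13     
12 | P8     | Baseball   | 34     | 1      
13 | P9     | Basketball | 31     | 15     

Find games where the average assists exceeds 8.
SELECT game, AVG(assists)
FROM scores
GROUP BY game
HAVING AVG(assists) > 8

Result:
  Basketball: avg=12.40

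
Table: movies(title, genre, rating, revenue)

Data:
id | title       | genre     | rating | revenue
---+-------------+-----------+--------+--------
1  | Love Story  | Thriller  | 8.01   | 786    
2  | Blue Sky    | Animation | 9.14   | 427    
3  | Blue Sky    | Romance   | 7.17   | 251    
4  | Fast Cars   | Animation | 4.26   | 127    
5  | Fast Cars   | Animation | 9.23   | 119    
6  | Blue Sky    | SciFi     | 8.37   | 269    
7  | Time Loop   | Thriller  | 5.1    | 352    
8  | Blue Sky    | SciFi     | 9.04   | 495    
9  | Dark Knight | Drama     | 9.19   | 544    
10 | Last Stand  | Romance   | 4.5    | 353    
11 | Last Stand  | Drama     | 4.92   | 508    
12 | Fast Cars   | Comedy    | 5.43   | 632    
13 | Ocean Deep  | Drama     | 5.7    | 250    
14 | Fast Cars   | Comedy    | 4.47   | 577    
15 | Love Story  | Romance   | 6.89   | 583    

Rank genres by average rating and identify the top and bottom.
SELECT genre, AVG(rating)
FROM movies
GROUP BY genre
ORDER BY AVG(rating)

All groups:
  Comedy: 4.95
  Romance: 6.19
  Thriller: 6.56
  Drama: 6.60
  Animation: 7.54
  SciFi: 8.71

Highest: SciFi (8.71)
Lowest: Comedy (4.95)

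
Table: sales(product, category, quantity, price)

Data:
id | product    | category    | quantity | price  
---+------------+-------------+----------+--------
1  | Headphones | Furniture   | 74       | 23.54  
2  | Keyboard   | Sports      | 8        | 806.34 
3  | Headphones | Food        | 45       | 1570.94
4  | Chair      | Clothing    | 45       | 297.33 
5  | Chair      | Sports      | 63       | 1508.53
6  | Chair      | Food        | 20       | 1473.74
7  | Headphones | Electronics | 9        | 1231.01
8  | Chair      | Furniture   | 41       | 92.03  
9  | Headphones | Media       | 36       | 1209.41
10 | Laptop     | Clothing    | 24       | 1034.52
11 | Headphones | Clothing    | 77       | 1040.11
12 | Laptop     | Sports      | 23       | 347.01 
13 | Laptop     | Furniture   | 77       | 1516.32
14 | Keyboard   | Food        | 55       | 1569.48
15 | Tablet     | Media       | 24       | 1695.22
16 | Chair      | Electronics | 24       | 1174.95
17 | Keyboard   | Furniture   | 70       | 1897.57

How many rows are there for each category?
SELECT category, COUNT(*) as count
FROM sales
GROUP BY category

Result:
  Clothing: 3
  Electronics: 2
  Food: 3
  Furniture: 4
  Media: 2
  Sports: 3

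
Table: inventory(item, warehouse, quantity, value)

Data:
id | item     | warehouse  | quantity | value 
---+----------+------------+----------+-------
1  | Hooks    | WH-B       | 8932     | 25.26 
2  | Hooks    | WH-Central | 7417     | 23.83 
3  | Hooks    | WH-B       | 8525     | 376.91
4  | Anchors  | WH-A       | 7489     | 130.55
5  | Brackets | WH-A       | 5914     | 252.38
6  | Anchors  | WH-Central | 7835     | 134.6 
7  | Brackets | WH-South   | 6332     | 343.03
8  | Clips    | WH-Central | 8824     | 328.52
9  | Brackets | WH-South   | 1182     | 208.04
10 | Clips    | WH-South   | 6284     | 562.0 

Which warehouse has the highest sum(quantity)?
SELECT warehouse, SUM(quantity) as val
FROM inventory
GROUP BY warehouse
ORDER BY val DESC
LIMIT 1

Result: WH-Central with sum(quantity) = 24076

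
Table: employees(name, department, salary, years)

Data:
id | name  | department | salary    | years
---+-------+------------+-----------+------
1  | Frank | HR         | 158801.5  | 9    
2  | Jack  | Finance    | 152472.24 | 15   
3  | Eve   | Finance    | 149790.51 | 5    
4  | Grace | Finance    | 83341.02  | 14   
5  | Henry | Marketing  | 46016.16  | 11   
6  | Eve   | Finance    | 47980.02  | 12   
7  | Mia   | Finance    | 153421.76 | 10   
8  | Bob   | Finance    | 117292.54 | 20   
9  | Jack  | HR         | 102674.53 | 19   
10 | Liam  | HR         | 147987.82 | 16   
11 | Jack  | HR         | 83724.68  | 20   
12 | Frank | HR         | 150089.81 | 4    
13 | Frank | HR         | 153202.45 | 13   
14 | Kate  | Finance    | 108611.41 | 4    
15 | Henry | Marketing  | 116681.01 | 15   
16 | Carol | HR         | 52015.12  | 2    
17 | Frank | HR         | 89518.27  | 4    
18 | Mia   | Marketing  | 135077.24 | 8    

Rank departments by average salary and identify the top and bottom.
SELECT department, AVG(salary)
FROM employees
GROUP BY department
ORDER BY AVG(salary)

All groups:
  Marketing: 99258.14
  Finance: 116129.93
  HR: 117251.77

Highest: HR (117251.77)
Lowest: Marketing (99258.14)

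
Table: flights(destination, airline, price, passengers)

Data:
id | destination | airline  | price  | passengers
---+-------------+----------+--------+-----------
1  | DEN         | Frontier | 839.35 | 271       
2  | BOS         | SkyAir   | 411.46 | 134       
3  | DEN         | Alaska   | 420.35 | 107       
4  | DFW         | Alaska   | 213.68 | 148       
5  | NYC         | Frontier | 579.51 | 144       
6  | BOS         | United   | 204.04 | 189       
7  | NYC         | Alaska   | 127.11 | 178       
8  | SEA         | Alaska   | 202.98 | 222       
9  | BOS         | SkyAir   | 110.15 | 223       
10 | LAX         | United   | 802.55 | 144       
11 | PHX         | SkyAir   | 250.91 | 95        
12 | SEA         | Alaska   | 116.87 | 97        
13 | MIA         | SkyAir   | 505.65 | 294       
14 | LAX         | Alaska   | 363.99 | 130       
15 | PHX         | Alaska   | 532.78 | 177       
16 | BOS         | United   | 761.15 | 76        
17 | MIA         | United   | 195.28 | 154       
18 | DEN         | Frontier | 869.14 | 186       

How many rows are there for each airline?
SELECT airline, COUNT(*) as count
FROM flights
GROUP BY airline

Result:
  Alaska: 7
  Frontier: 3
  SkyAir: 4
  United: 4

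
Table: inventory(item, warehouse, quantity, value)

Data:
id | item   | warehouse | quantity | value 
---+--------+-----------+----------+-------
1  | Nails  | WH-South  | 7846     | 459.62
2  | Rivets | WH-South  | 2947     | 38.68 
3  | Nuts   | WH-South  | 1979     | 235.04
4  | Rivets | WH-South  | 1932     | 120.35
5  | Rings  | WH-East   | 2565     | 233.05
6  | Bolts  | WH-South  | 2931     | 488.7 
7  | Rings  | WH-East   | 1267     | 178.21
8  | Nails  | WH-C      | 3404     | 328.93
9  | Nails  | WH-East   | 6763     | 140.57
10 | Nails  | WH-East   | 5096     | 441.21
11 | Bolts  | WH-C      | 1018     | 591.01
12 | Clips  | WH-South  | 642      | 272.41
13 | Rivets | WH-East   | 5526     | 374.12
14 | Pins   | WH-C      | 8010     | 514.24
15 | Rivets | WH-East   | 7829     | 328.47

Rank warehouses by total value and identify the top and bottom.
SELECT warehouse, SUM(value)
FROM inventory
GROUP BY warehouse
ORDER BY SUM(value)

All groups:
  WH-C: 1434.18
  WH-South: 1614.80
  WH-East: 1695.63

Highest: WH-East (1695.63)
Lowest: WH-C (1434.18)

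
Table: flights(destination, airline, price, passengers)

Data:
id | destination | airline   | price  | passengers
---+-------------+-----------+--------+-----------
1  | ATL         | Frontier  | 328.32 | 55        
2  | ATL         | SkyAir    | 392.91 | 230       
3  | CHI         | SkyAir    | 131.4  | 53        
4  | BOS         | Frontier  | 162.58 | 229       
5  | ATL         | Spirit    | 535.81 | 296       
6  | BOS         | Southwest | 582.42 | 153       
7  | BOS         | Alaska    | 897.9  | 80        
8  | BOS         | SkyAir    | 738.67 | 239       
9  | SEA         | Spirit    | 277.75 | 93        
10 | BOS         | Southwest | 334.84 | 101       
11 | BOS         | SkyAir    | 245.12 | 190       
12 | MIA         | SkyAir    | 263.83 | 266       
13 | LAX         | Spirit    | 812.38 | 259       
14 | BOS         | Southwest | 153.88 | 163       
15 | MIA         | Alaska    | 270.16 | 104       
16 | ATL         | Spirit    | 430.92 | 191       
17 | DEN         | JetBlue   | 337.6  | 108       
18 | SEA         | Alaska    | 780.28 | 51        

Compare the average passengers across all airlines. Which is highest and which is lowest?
SELECT airline, AVG(passengers)
FROM flights
GROUP BY airline
ORDER BY AVG(passengers)

All groups:
  Alaska: 78.33
  JetBlue: 108.00
  Southwest: 139.00
  Frontier: 142.00
  SkyAir: 195.60
  Spirit: 209.75

Highest: Spirit (209.75)
Lowest: Alaska (78.33)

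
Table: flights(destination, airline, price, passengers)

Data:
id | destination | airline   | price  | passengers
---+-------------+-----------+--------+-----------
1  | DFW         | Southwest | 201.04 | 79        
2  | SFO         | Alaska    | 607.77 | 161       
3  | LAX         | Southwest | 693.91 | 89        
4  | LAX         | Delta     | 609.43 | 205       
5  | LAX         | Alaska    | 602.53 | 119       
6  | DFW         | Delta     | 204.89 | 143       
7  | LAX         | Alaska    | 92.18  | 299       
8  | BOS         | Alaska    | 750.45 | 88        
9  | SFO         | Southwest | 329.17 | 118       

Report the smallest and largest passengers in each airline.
SELECT airline, MIN(passengers), MAX(passengers)
FROM flights
GROUP BY airline

Result:
  Alaska: min=88, max=299
  Delta: min=143, max=205
  Southwest: min=79, max=118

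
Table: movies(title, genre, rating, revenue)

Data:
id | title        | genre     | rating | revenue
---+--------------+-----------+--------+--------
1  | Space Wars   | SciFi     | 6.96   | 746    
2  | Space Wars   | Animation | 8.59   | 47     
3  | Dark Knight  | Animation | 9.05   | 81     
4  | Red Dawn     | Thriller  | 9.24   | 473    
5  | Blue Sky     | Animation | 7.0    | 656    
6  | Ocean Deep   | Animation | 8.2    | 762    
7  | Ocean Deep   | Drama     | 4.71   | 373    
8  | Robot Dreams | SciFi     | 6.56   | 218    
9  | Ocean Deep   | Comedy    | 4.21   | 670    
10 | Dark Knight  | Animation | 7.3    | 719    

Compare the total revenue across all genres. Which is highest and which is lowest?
SELECT genre, SUM(revenue)
FROM movies
GROUP BY genre
ORDER BY SUM(revenue)

All groups:
  Drama: 373
  Thriller: 473
  Comedy: 670
  SciFi: 964
  Animation: 2265

Highest: Animation (2265)
Lowest: Drama (373)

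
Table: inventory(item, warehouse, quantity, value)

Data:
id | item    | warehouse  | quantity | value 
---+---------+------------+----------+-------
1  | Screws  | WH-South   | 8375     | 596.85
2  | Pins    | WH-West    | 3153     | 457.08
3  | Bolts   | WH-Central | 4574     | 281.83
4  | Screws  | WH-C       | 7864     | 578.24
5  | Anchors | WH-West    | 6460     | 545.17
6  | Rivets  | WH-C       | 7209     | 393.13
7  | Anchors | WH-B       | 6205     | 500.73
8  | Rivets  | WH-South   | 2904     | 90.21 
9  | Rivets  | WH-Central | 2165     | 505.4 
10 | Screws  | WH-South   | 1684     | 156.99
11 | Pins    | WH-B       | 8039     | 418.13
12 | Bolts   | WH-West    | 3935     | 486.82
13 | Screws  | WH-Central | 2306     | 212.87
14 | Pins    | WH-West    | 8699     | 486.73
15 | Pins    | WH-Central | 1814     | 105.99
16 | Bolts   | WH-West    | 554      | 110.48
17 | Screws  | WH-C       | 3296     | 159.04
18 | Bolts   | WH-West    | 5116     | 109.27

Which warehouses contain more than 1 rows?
SELECT warehouse, COUNT(*) as cnt
FROM inventory
GROUP BY warehouse
HAVING COUNT(*) > 1

Result:
  WH-B: 2
  WH-C: 3
  WH-Central: 4
  WH-South: 3
  WH-West: 6

Note: HAVING filters groups after aggregation, WHERE filters rows before.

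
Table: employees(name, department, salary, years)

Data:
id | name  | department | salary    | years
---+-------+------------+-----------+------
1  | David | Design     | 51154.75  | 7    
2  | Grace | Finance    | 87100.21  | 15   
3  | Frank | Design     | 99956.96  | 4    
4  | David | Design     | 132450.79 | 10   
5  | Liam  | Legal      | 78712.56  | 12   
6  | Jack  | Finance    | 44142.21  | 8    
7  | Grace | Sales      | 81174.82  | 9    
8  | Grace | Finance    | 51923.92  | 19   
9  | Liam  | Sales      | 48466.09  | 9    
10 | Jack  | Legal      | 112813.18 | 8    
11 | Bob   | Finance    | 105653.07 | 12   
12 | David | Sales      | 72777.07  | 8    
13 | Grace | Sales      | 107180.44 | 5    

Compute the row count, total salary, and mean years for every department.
SELECT department,
       COUNT(*) as cnt,
       SUM(salary) as total_salary,
       AVG(years) as avg_years
FROM employees
GROUP BY department

Result:
  Design: 3 records, 283562.50 total salary, 7.00 avg years
  Finance: 4 records, 288819.41 total salary, 13.50 avg years
  Legal: 2 records, 191525.74 total salary, 10.00 avg years
  Sales: 4 records, 309598.42 total salary, 7.75 avg years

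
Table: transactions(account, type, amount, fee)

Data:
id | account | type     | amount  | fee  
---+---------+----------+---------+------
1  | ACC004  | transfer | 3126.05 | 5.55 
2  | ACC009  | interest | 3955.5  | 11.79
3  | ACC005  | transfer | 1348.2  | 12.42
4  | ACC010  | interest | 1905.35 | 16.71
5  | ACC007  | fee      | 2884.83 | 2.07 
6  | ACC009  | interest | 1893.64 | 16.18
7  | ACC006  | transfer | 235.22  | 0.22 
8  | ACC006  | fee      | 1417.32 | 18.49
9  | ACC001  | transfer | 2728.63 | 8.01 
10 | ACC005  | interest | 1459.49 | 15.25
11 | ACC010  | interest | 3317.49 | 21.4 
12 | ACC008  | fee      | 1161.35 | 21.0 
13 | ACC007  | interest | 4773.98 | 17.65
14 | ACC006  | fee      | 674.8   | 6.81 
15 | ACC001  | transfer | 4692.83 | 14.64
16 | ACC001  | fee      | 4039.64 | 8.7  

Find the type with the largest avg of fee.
SELECT type, AVG(fee) as val
FROM transactions
GROUP BY type
ORDER BY val DESC
LIMIT 1

Result: interest with avg(fee) = 16.50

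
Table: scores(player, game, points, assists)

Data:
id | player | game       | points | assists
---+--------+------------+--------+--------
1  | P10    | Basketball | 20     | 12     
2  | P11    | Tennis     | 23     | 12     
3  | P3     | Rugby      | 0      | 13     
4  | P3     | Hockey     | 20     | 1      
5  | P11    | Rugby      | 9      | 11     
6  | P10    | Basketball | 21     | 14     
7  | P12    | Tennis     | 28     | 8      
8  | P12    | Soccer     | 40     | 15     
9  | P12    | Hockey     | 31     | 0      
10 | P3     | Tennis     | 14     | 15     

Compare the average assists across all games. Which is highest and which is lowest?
SELECT game, AVG(assists)
FROM scores
GROUP BY game
ORDER BY AVG(assists)

All groups:
  Hockey: 0.50
  Tennis: 11.67
  Rugby: 12.00
  Basketball: 13.00
  Soccer: 15.00

Highest: Soccer (15.00)
Lowest: Hockey (0.50)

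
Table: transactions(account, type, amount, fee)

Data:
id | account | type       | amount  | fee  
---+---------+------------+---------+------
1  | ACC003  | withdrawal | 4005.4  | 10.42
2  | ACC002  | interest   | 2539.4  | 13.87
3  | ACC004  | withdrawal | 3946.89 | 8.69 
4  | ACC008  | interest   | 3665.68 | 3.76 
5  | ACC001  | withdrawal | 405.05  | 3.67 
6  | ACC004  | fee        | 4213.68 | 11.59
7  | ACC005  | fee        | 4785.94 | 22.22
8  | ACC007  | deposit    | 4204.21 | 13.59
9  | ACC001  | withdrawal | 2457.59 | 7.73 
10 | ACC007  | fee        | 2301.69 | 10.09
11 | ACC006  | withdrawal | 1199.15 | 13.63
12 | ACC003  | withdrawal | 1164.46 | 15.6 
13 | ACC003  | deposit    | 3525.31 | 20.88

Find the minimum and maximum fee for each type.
SELECT type, MIN(fee), MAX(fee)
FROM transactions
GROUP BY type

Result:
  deposit: min=13.59, max=20.88
  fee: min=10.09, max=22.22
  interest: min=3.76, max=13.87
  withdrawal: min=3.67, max=15.60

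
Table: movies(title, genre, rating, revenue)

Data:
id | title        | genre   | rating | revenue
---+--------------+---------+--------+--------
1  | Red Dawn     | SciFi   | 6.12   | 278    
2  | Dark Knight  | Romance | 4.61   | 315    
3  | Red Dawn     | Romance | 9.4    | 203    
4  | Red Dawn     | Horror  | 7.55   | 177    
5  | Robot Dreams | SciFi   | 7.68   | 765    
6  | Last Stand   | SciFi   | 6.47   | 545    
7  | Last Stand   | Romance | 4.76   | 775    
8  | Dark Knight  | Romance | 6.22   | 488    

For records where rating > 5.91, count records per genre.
SELECT genre, COUNT(*)
FROM movies
WHERE rating > 5.91
GROUP BY genre

Note: WHERE filters rows before grouping.

Result:
  Horror: 1
  Romance: 2
  SciFi: 3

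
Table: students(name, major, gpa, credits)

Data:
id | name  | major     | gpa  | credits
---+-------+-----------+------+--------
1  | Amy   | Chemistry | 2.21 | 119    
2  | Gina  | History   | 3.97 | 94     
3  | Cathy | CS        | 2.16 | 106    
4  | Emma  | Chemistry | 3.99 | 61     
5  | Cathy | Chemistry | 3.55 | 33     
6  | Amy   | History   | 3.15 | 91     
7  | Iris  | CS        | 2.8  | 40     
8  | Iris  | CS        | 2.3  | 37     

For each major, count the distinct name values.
SELECT major, COUNT(DISTINCT name)
FROM students
GROUP BY major

Result:
  CS: 2 distinct
  Chemistry: 3 distinct
  History: 2 distinct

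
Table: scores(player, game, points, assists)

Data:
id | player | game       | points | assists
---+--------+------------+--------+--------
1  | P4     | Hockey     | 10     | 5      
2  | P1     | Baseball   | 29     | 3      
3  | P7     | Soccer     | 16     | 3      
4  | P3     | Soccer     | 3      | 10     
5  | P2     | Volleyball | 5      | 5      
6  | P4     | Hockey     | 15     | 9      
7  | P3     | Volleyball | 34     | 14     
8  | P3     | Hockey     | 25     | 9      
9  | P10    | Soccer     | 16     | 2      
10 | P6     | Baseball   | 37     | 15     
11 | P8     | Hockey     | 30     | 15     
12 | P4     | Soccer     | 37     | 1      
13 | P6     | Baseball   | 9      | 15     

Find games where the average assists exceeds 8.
SELECT game, AVG(assists)
FROM scores
GROUP BY game
HAVING AVG(assists) > 8

Result:
  Baseball: avg=11.00
  Hockey: avg=9.50
  Volleyball: avg=9.50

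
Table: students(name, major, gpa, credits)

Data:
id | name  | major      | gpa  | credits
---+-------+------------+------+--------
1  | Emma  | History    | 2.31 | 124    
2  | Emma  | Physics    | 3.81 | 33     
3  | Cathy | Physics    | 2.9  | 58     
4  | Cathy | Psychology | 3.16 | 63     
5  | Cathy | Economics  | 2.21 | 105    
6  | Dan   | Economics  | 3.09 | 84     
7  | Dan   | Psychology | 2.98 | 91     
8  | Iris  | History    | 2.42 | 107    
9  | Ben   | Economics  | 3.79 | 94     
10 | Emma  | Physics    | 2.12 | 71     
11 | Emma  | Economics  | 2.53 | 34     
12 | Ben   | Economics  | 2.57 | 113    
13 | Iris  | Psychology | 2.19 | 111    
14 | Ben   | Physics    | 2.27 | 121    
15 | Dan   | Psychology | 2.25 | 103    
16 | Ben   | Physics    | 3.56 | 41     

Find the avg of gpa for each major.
SELECT major, AVG(gpa) as result
FROM students
GROUP BY major

Result:
  Economics: 2.84
  History: 2.37
  Physics: 2.93
  Psychology: 2.65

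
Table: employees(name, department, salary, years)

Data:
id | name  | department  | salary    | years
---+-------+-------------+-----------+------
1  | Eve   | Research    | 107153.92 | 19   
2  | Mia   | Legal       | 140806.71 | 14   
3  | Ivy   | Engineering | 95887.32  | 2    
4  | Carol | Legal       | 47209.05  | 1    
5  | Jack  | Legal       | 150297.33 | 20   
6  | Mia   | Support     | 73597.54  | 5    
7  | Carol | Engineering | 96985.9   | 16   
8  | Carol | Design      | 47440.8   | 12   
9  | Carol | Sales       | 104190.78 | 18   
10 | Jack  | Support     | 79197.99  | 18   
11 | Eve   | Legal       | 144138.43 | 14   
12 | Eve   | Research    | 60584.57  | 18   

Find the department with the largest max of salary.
SELECT department, MAX(salary) as val
FROM employees
GROUP BY department
ORDER BY val DESC
LIMIT 1

Result: Legal with max(salary) = 150297.33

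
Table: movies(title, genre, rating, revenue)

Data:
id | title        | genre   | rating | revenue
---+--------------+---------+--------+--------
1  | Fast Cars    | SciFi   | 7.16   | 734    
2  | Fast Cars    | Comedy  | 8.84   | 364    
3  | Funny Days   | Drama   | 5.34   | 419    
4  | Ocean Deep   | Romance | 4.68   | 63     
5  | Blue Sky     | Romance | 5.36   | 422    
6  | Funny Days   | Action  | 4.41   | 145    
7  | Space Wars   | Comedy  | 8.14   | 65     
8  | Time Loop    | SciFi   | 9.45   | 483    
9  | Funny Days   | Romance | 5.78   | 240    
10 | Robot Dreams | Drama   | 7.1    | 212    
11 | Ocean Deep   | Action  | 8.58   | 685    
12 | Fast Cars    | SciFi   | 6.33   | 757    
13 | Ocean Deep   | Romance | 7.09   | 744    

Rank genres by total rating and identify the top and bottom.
SELECT genre, SUM(rating)
FROM movies
GROUP BY genre
ORDER BY SUM(rating)

All groups:
  Drama: 12.44
  Action: 12.99
  Comedy: 16.98
  Romance: 22.91
  SciFi: 22.94

Highest: SciFi (22.94)
Lowest: Drama (12.44)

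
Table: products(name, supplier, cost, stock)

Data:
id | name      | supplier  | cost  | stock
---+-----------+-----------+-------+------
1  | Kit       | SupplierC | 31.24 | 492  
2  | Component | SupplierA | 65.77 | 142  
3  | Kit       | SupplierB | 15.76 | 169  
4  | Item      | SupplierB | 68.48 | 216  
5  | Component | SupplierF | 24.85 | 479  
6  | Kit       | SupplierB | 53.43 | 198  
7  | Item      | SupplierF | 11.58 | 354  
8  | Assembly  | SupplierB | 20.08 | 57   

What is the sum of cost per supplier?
SELECT supplier, SUM(cost) as result
FROM products
GROUP BY supplier

Result:
  SupplierA: 65.77
  SupplierB: 157.75
  SupplierC: 31.24
  SupplierF: 36.43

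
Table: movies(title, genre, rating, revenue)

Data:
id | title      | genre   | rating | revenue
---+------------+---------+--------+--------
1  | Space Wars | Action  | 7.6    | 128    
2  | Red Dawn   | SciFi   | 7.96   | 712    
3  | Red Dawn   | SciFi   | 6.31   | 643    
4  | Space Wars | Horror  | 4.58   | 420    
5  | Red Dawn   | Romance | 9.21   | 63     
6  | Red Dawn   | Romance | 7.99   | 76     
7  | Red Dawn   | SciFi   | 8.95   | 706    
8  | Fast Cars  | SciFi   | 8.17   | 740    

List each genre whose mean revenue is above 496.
SELECT genre, AVG(revenue)
FROM movies
GROUP BY genre
HAVING AVG(revenue) > 496

Result:
  SciFi: avg=700.25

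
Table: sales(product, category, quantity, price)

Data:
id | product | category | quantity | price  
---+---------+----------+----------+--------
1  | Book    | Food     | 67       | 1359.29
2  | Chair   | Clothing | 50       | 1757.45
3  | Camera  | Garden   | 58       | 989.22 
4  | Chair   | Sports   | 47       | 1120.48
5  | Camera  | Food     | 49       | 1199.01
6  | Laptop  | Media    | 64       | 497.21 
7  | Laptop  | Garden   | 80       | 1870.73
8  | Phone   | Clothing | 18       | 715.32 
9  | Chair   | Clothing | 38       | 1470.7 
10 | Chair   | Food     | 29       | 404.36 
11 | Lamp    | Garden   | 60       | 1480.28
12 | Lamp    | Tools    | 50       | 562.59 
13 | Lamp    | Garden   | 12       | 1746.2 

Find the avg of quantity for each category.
SELECT category, AVG(quantity) as result
FROM sales
GROUP BY category

Result:
  Clothing: 35.33
  Food: 48.33
  Garden: 52.50
  Media: 64.00
  Sports: 47.00
  Tools: 50.00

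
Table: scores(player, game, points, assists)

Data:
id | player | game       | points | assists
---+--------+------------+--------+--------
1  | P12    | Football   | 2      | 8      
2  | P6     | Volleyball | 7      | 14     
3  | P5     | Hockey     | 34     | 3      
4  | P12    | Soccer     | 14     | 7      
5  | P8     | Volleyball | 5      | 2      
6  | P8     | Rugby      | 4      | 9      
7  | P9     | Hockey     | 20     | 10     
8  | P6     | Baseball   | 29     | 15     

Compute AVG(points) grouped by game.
SELECT game, AVG(points) as result
FROM scores
GROUP BY game

Result:
  Baseball: 29.00
  Football: 2.00
  Hockey: 27.00
  Rugby: 4.00
  Soccer: 14.00
  Volleyball: 6.00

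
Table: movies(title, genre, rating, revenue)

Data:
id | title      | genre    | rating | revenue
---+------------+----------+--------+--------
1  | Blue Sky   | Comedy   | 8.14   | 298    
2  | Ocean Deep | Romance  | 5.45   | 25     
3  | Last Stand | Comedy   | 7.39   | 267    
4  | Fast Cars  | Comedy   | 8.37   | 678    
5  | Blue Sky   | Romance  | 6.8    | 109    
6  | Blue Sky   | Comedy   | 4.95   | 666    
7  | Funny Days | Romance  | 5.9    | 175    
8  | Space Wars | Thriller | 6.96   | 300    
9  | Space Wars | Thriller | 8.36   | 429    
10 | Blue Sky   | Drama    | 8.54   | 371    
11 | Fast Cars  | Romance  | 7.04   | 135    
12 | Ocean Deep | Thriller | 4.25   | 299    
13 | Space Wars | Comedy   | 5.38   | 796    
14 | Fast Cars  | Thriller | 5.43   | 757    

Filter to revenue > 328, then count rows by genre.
SELECT genre, COUNT(*)
FROM movies
WHERE revenue > 328
GROUP BY genre

Note: WHERE filters rows before grouping.

Result:
  Comedy: 3
  Drama: 1
  Thriller: 2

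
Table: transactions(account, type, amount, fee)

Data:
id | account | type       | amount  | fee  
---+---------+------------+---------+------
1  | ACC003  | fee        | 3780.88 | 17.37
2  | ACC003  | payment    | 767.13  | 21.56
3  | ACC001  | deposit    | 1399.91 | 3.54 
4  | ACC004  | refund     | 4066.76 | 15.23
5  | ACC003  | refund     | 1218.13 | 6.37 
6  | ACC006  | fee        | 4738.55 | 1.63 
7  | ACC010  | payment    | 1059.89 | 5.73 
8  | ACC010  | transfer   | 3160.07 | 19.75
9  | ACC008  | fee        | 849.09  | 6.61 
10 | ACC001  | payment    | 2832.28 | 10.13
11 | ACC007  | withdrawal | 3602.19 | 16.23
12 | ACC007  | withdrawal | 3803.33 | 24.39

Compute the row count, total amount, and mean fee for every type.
SELECT type,
       COUNT(*) as cnt,
       SUM(amount) as total_amount,
       AVG(fee) as avg_fee
FROM transactions
GROUP BY type

Result:
  deposit: 1 records, 1399.91 total amount, 3.54 avg fee
  fee: 3 records, 9368.52 total amount, 8.54 avg fee
  payment: 3 records, 4659.30 total amount, 12.47 avg fee
  refund: 2 records, 5284.89 total amount, 10.80 avg fee
  transfer: 1 records, 3160.07 total amount, 19.75 avg fee
  withdrawal: 2 records, 7405.52 total amount, 20.31 avg fee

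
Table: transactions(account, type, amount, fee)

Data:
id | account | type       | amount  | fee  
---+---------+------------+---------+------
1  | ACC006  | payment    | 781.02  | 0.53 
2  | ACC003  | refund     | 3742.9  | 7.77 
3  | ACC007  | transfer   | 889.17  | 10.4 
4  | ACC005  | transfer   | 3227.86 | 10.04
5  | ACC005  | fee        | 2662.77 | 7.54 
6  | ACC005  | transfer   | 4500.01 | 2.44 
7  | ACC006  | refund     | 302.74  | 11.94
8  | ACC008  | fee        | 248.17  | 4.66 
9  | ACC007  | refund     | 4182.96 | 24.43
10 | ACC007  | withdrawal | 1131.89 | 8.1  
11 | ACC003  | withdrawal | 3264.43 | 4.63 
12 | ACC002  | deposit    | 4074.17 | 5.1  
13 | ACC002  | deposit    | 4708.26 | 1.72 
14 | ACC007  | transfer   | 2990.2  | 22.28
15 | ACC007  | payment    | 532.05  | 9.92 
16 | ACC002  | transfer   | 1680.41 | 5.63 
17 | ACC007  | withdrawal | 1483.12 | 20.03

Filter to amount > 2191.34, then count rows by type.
SELECT type, COUNT(*)
FROM transactions
WHERE amount > 2191.34
GROUP BY type

Note: WHERE filters rows before grouping.

Result:
  deposit: 2
  fee: 1
  refund: 2
  transfer: 3
  withdrawal: 1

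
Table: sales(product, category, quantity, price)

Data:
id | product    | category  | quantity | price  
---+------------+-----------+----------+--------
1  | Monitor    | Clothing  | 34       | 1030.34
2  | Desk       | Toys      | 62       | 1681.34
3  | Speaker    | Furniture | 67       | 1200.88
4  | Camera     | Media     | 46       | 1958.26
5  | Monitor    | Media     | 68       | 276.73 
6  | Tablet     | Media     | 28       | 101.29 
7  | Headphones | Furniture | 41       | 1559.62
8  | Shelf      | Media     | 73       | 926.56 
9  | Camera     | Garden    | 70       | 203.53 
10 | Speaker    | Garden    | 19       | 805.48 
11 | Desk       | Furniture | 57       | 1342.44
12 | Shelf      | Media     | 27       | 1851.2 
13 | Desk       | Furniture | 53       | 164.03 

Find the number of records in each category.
SELECT category, COUNT(*) as count
FROM sales
GROUP BY category

Result:
  Clothing: 1
  Furniture: 4
  Garden: 2
  Media: 5
  Toys: 1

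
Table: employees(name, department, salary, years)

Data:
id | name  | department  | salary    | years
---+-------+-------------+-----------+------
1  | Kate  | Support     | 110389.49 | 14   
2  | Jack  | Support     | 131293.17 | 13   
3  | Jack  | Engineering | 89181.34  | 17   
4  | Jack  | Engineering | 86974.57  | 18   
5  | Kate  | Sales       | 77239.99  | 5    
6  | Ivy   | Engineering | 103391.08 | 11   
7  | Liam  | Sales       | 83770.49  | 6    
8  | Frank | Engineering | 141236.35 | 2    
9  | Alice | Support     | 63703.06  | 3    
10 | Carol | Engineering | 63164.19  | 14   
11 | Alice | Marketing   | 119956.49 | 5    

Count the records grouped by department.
SELECT department, COUNT(*) as count
FROM employees
GROUP BY department

Result:
  Engineering: 5
  Marketing: 1
  Sales: 2
  Support: 3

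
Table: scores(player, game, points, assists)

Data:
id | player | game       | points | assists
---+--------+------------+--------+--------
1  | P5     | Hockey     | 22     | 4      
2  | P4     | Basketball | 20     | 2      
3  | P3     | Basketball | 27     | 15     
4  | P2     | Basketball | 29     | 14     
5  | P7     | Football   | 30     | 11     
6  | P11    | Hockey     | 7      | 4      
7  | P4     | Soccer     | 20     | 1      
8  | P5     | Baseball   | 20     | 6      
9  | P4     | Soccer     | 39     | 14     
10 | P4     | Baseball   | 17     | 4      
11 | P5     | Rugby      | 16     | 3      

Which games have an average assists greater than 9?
SELECT game, AVG(assists)
FROM scores
GROUP BY game
HAVING AVG(assists) > 9

Result:
  Basketball: avg=10.33
  Football: avg=11.00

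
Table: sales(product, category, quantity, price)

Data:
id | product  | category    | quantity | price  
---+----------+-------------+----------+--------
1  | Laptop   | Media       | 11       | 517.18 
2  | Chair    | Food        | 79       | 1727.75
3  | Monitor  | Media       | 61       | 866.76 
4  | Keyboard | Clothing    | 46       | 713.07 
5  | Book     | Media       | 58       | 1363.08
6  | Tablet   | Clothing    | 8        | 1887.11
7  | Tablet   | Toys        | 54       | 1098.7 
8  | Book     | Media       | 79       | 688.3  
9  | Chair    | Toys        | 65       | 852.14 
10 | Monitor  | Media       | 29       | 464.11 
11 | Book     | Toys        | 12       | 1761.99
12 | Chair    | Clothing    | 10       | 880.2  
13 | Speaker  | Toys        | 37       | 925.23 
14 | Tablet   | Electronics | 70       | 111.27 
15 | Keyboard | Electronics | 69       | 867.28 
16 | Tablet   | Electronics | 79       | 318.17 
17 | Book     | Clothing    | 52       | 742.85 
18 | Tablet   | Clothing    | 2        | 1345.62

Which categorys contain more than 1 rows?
SELECT category, COUNT(*) as cnt
FROM sales
GROUP BY category
HAVING COUNT(*) > 1

Result:
  Clothing: 5
  Electronics: 3
  Media: 5
  Toys: 4

Note: HAVING filters groups after aggregation, WHERE filters rows before.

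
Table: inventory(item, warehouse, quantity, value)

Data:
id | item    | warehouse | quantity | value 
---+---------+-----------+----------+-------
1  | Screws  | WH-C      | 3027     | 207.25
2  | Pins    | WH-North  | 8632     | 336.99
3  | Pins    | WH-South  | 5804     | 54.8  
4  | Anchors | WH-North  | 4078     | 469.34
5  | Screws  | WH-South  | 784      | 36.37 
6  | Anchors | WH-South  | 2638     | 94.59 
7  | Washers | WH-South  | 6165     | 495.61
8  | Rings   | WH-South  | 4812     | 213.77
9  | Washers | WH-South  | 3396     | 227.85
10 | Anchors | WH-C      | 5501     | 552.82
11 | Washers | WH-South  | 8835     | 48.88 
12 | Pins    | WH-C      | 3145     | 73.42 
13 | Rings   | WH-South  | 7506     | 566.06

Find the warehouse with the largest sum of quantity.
SELECT warehouse, SUM(quantity) as val
FROM inventory
GROUP BY warehouse
ORDER BY val DESC
LIMIT 1

Result: WH-South with sum(quantity) = 39940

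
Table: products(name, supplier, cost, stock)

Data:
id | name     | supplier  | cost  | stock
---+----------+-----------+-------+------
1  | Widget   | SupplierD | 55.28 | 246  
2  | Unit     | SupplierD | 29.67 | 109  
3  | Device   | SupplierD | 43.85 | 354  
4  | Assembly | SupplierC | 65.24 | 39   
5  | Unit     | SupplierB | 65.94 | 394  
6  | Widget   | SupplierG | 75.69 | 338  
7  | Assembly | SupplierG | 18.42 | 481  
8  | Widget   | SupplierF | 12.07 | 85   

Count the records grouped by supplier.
SELECT supplier, COUNT(*) as count
FROM products
GROUP BY supplier

Result:
  SupplierB: 1
  SupplierC: 1
  SupplierD: 3
  SupplierF: 1
  SupplierG: 2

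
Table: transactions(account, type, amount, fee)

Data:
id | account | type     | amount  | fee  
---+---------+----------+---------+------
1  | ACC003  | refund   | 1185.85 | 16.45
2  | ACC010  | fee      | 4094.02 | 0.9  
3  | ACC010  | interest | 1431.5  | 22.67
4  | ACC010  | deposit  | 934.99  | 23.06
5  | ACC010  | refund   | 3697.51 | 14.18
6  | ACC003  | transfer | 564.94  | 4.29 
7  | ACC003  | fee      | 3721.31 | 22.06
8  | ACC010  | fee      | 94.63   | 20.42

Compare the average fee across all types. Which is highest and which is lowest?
SELECT type, AVG(fee)
FROM transactions
GROUP BY type
ORDER BY AVG(fee)

All groups:
  transfer: 4.29
  fee: 14.46
  refund: 15.32
  interest: 22.67
  deposit: 23.06

Highest: deposit (23.06)
Lowest: transfer (4.29)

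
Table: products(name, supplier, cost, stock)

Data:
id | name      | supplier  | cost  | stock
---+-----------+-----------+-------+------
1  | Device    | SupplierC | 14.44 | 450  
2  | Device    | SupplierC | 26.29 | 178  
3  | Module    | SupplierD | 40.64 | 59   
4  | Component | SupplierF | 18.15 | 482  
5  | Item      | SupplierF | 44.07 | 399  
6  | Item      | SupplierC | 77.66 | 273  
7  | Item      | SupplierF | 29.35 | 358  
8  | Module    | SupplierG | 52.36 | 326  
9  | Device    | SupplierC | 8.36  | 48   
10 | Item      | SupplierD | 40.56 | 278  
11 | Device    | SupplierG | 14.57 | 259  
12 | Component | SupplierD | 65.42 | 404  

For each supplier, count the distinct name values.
SELECT supplier, COUNT(DISTINCT name)
FROM products
GROUP BY supplier

Result:
  SupplierC: 2 distinct
  SupplierD: 3 distinct
  SupplierF: 2 distinct
  SupplierG: 2 distinct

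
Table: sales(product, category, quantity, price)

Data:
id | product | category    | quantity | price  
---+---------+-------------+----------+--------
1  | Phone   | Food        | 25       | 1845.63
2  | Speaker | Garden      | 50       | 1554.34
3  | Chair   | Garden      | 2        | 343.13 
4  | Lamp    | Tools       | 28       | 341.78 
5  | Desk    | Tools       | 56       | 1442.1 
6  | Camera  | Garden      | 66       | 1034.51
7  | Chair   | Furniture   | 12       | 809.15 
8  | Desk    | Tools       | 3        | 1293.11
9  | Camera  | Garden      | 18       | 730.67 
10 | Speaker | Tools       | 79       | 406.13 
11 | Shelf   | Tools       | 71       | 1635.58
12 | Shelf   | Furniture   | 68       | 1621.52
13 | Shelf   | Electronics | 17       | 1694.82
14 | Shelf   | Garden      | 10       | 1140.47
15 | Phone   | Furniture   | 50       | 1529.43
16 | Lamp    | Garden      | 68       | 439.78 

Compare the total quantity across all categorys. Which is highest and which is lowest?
SELECT category, SUM(quantity)
FROM sales
GROUP BY category
ORDER BY SUM(quantity)

All groups:
  Electronics: 17
  Food: 25
  Furniture: 130
  Garden: 214
  Tools: 237

Highest: Tools (237)
Lowest: Electronics (17)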